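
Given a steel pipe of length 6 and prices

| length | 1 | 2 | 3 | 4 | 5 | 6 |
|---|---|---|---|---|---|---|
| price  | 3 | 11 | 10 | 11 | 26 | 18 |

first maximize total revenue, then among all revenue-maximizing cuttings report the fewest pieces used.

Build r[k] bottom-up: r[k] = max over allowed piece i of (p[i] + r[k−i]).
r[1] = 3
r[2] = max(3+3, 11+0) = 11
r[3] = max(3+11, 11+3, 10+0) = 14
r[4] = max(3+14, 11+11, 10+3, 11+0) = 22
r[5] = max(3+22, 11+14, 10+11, 11+3, 26+0) = 26
r[6] = max(3+26, 11+22, 10+14, 11+11, 26+3, 18+0) = 33
Maximum revenue is $33.
Now minimize piece count subject to staying optimal: for each k, pieces[k] = 1 + min over i with p[i]+r[k−i]=r[k] of pieces[k−i].
pieces[3] = 2
pieces[4] = 2
pieces[5] = 1
pieces[6] = 3

3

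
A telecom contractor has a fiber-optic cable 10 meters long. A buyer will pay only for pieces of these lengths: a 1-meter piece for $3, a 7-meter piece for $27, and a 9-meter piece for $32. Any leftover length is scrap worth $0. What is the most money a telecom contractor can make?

Let f[k] be the best obtainable value from length k. For each k, try every first piece i and keep the best of price[i] + f[k−i].
f[1] = 3
f[2] = 6  (first piece 1, then f[1]=3)
f[3] = 9  (first piece 1, then f[2]=6)
f[4] = 12  (first piece 1, then f[3]=9)
f[5] = 15  (first piece 1, then f[4]=12)
f[6] = 18  (first piece 1, then f[5]=15)
f[7] = max(3+18, 27+0) = 27
f[8] = max(3+27, 27+3) = 30
f[9] = max(3+30, 27+6, 32+0) = 33
f[10] = max(3+33, 27+9, 32+3) = 36
One optimal cutting: 7 + 1 + 1 + 1 → $36.

36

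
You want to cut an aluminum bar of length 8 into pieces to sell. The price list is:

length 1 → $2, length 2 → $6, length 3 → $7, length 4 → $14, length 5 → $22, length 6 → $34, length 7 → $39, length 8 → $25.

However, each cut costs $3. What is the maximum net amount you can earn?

Let r[k] be the best obtainable value from length k. For each k, try every first piece i and keep the best of price[i] + r[k−i] minus the 3 cut fee when i<k.
r[1] = 2
r[2] = 6
r[3] = 7
r[4] = 14
r[5] = 22
r[6] = 34
r[7] = 39
r[8] = 38  (first piece 1, then r[7]=39)
One optimal plan: pieces 7 + 1 (1 cut) → $41 − $3 = $38.

38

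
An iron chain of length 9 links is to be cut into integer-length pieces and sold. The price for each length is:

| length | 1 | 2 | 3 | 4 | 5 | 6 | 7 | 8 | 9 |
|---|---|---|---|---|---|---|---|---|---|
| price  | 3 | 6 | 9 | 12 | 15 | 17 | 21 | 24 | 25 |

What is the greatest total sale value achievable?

Let v[k] be the best obtainable value from length k. For each k, try every first piece i and keep the best of price[i] + v[k−i].
v[1] = 3
v[2] = 6  (first piece 1, then v[1]=3)
v[3] = 9  (first piece 1, then v[2]=6)
v[4] = 12  (first piece 1, then v[3]=9)
v[5] = 15  (first piece 1, then v[4]=12)
v[6] = 18  (first piece 1, then v[5]=15)
v[7] = 21  (first piece 1, then v[6]=18)
v[8] = 24  (first piece 1, then v[7]=21)
v[9] = 27  (first piece 1, then v[8]=24)
One optimal cutting: 1 + 1 + 1 + 1 + 1 + 1 + 1 + 1 + 1 → $3 + $3 + $3 + $3 + $3 + $3 + $3 + $3 + $3 = $27.

27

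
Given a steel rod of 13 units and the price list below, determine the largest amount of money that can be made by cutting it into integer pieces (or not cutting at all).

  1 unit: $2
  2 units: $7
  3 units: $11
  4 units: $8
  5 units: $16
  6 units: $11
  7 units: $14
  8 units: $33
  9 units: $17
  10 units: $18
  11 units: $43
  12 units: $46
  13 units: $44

51

Build R[k] bottom-up: R[k] = max over allowed piece i of (p[i] + R[k−i]).
R[1] = 2
R[2] = max(2+2, 7+0) = 7
R[3] = max(2+7, 7+2, 11+0) = 11
R[4] = max(2+11, 7+7, 11+2, 8+0) = 14
R[5] = max(2+14, 7+11, 11+7, 8+2, 16+0) = 18
R[6] = max(2+18, 7+14, 11+11, 8+7, 16+2, 11+0) = 22
R[7] = max(2+22, 7+18, 11+14, …, 11+2, 14+0) = 25
R[8] = max(2+25, 7+22, 11+18, …, 14+2, 33+0) = 33
R[9] = max(2+33, 7+25, 11+22, …, 33+2, 17+0) = 35
R[10] = max(2+35, 7+33, 11+25, …, 17+2, 18+0) = 40
R[11] = max(2+40, 7+35, 11+33, …, 18+2, 43+0) = 44
R[12] = max(2+44, 7+40, 11+35, …, 43+2, 46+0) = 47
R[13] = max(2+47, 7+44, 11+40, …, 46+2, 44+0) = 51
One optimal cutting: 8 + 3 + 2 → $33 + $11 + $7 = $51.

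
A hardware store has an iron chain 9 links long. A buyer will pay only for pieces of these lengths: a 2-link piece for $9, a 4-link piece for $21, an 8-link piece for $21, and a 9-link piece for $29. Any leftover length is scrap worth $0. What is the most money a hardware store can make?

42

Consider every possible first cut. best[k] is the best of p[i]+best[k−i] over all sellable i≤k.
best[1] = 0
best[2] = 9
best[3] = 9
best[4] = max(9+9, 21+0) = 21
best[5] = max(9+9, 21+0) = 21
best[6] = max(9+21, 21+9) = 30
best[7] = max(9+21, 21+9) = 30
best[8] = max(9+30, 21+21, 21+0) = 42
best[9] = max(9+30, 21+21, 21+0, 29+0) = 42
One optimal cutting: pieces 4 + 4 with 1 link of scrap → $42.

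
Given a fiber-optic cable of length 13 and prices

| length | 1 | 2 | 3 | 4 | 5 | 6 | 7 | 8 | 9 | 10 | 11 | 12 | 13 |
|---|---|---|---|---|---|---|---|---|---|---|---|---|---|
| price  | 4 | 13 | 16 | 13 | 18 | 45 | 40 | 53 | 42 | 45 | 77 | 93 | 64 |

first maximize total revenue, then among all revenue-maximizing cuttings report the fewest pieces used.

Build r[k] bottom-up: r[k] = max over allowed piece i of (p[i] + r[k−i]).
r[1] = 4
r[2] = 13
r[3] = 17  (first piece 1, then r[2]=13)
r[4] = 26  (first piece 2, then r[2]=13)
r[5] = 30  (first piece 1, then r[4]=26)
r[6] = 45
r[7] = 49  (first piece 1, then r[6]=45)
r[8] = 58  (first piece 2, then r[6]=45)
r[9] = 62  (first piece 1, then r[8]=58)
r[10] = 71  (first piece 2, then r[8]=58)
r[11] = 77
r[12] = 93
r[13] = 97  (first piece 1, then r[12]=93)
Maximum revenue is $97.
Now minimize piece count subject to staying optimal: for each k, pieces[k] = 1 + min over i with p[i]+r[k−i]=r[k] of pieces[k−i].
pieces[10] = 3
pieces[11] = 1
pieces[12] = 1
pieces[13] = 2

2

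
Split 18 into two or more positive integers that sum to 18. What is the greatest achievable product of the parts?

Define prod[k] = max over 1≤i<k of i · max(k−i, prod[k−i]); the inner max lets the remainder stay uncut if that's better.
prod[2] = 1*max(1,0) = 1*1 = 1
prod[3] = 1*max(2,1) = 1*2 = 2
prod[4] = 2*max(2,1) = 2*2 = 4
prod[5] = 2*max(3,2) = 2*3 = 6
prod[6] = 3*max(3,2) = 3*3 = 9
prod[7] = 2*max(5,6) = 2*6 = 12
prod[8] = 2*max(6,9) = 2*9 = 18
prod[9] = 3*max(6,9) = 3*9 = 27
prod[10] = 2*max(8,18) = 2*18 = 36
prod[11] = 2*max(9,27) = 2*27 = 54
prod[12] = 3*max(9,27) = 3*27 = 81
prod[13] = 2*max(11,54) = 2*54 = 108
prod[14] = 2*max(12,81) = 2*81 = 162
prod[15] = 3*max(12,81) = 3*81 = 243
prod[16] = 2*max(14,162) = 2*162 = 324
prod[17] = 2*max(15,243) = 2*243 = 486
prod[18] = 3*max(15,243) = 3*243 = 729
One optimal split: 3 + 3 + 3 + 3 + 3 + 3; product 3*3*3*3*3*3 = 729.

729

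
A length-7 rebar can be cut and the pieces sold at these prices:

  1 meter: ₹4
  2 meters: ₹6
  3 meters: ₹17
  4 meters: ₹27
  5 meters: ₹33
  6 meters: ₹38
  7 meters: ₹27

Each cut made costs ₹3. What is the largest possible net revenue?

Consider every possible first cut. net[k] is the best of p[i]+net[k−i] over all sellable i≤k, charging 3 whenever i<k.
net[1] = 4
net[2] = max(4+4-3, 6+0) = 6
net[3] = max(4+6-3, 6+4-3, 17+0) = 17
net[4] = max(4+17-3, 6+6-3, 17+4-3, 27+0) = 27
net[5] = max(4+27-3, 6+17-3, 17+6-3, 27+4-3, 33+0) = 33
net[6] = max(4+33-3, 6+27-3, 17+17-3, 27+6-3, 33+4-3, 38+0) = 38
net[7] = max(4+38-3, 6+33-3, 17+27-3, …, 38+4-3, 27+0) = 41
One optimal plan: pieces 4 + 3 (1 cut) → ₹44 − ₹3 = ₹41.

41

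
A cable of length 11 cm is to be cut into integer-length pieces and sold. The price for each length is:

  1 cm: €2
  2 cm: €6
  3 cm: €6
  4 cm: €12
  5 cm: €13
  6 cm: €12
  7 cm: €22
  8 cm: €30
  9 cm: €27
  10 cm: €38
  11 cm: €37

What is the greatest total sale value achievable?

Consider every possible first cut. v[k] is the best of p[i]+v[k−i] over all sellable i≤k.
v[1] = 2
v[2] = max(2+2, 6+0) = 6
v[3] = max(2+6, 6+2, 6+0) = 8
v[4] = max(2+8, 6+6, 6+2, 12+0) = 12
v[5] = max(2+12, 6+8, 6+6, 12+2, 13+0) = 14
v[6] = max(2+14, 6+12, 6+8, 12+6, 13+2, 12+0) = 18
v[7] = max(2+18, 6+14, 6+12, …, 12+2, 22+0) = 22
v[8] = max(2+22, 6+18, 6+14, …, 22+2, 30+0) = 30
v[9] = max(2+30, 6+22, 6+18, …, 30+2, 27+0) = 32
v[10] = max(2+32, 6+30, 6+22, …, 27+2, 38+0) = 38
v[11] = max(2+38, 6+32, 6+30, …, 38+2, 37+0) = 40
One optimal cutting: 10 + 1 → €38 + €2 = €40.

40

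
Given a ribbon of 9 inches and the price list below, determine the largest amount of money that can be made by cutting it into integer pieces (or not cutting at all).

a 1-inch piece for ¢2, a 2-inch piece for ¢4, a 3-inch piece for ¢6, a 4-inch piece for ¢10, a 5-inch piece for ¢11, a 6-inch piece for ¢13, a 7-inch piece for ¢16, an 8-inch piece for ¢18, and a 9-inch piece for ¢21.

22

Let best[k] be the best obtainable value from length k. For each k, try every first piece i and keep the best of price[i] + best[k−i].
best[1] = 2
best[2] = max(2+2, 4+0) = 4
best[3] = max(2+4, 4+2, 6+0) = 6
best[4] = max(2+6, 4+4, 6+2, 10+0) = 10
best[5] = max(2+10, 4+6, 6+4, 10+2, 11+0) = 12
best[6] = max(2+12, 4+10, 6+6, 10+4, 11+2, 13+0) = 14
best[7] = max(2+14, 4+12, 6+10, …, 13+2, 16+0) = 16
best[8] = max(2+16, 4+14, 6+12, …, 16+2, 18+0) = 20
best[9] = max(2+20, 4+16, 6+14, …, 18+2, 21+0) = 22
One optimal cutting: 4 + 4 + 1 → ¢10 + ¢10 + ¢2 = ¢22.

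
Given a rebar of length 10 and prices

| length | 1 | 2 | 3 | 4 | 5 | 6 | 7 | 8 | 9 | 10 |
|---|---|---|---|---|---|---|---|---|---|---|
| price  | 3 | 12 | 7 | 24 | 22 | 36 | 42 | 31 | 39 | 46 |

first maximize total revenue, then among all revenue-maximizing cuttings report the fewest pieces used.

2

Build r[k] bottom-up: r[k] = max over allowed piece i of (p[i] + r[k−i]).
r[1] = 3
r[2] = 12
r[3] = 15  (first piece 1, then r[2]=12)
r[4] = 24  (first piece 2, then r[2]=12)
r[5] = 27  (first piece 1, then r[4]=24)
r[6] = 36  (first piece 2, then r[4]=24)
r[7] = 42
r[8] = 48  (first piece 2, then r[6]=36)
r[9] = 54  (first piece 2, then r[7]=42)
r[10] = 60  (first piece 2, then r[8]=48)
Maximum revenue is ₹60.
Now minimize piece count subject to staying optimal: for each k, pieces[k] = 1 + min over i with p[i]+r[k−i]=r[k] of pieces[k−i].
pieces[7] = 1
pieces[8] = 2
pieces[9] = 2
pieces[10] = 2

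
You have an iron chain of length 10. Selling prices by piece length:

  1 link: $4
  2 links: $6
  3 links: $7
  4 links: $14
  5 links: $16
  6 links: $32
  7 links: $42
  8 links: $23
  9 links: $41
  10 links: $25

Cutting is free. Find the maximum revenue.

Consider every possible first cut. r[k] is the best of p[i]+r[k−i] over all sellable i≤k.
r[1] = 4
r[2] = max(4+4, 6+0) = 8
r[3] = max(4+8, 6+4, 7+0) = 12
r[4] = max(4+12, 6+8, 7+4, 14+0) = 16
r[5] = max(4+16, 6+12, 7+8, 14+4, 16+0) = 20
r[6] = max(4+20, 6+16, 7+12, 14+8, 16+4, 32+0) = 32
r[7] = max(4+32, 6+20, 7+16, …, 32+4, 42+0) = 42
r[8] = max(4+42, 6+32, 7+20, …, 42+4, 23+0) = 46
r[9] = max(4+46, 6+42, 7+32, …, 23+4, 41+0) = 50
r[10] = max(4+50, 6+46, 7+42, …, 41+4, 25+0) = 54
One optimal cutting: 7 + 1 + 1 + 1 → $42 + $4 + $4 + $4 = $54.

54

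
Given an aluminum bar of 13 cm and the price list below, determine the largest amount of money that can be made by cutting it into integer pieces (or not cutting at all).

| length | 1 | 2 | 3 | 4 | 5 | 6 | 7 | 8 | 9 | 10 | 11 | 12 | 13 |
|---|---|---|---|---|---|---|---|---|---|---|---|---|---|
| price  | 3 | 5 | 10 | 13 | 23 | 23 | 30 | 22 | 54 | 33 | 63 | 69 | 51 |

Let r[k] be the best obtainable value from length k. For each k, try every first piece i and keep the best of price[i] + r[k−i].
r[1] = 3
r[2] = max(3+3, 5+0) = 6
r[3] = max(3+6, 5+3, 10+0) = 10
r[4] = max(3+10, 5+6, 10+3, 13+0) = 13
r[5] = max(3+13, 5+10, 10+6, 13+3, 23+0) = 23
r[6] = max(3+23, 5+13, 10+10, 13+6, 23+3, 23+0) = 26
r[7] = max(3+26, 5+23, 10+13, …, 23+3, 30+0) = 30
r[8] = max(3+30, 5+26, 10+23, …, 30+3, 22+0) = 33
r[9] = max(3+33, 5+30, 10+26, …, 22+3, 54+0) = 54
r[10] = max(3+54, 5+33, 10+30, …, 54+3, 33+0) = 57
r[11] = max(3+57, 5+54, 10+33, …, 33+3, 63+0) = 63
r[12] = max(3+63, 5+57, 10+54, …, 63+3, 69+0) = 69
r[13] = max(3+69, 5+63, 10+57, …, 69+3, 51+0) = 72
One optimal cutting: 12 + 1 → $69 + $3 = $72.

72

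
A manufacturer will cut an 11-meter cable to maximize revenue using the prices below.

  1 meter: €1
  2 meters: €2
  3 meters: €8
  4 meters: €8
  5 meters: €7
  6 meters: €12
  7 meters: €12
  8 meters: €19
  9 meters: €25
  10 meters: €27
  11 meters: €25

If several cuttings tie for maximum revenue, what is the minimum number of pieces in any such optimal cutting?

2

Let r[k] be the best obtainable value from length k. For each k, try every first piece i and keep the best of price[i] + r[k−i].
r[1] = 1
r[2] = 2  (first piece 1, then r[1]=1)
r[3] = 8
r[4] = 9  (first piece 1, then r[3]=8)
r[5] = 10  (first piece 1, then r[4]=9)
r[6] = 16  (first piece 3, then r[3]=8)
r[7] = 17  (first piece 1, then r[6]=16)
r[8] = 19
r[9] = 25
r[10] = 27
r[11] = 28  (first piece 1, then r[10]=27)
Maximum revenue is €28.
Now minimize piece count subject to staying optimal: for each k, pieces[k] = 1 + min over i with p[i]+r[k−i]=r[k] of pieces[k−i].
pieces[8] = 1
pieces[9] = 1
pieces[10] = 1
pieces[11] = 2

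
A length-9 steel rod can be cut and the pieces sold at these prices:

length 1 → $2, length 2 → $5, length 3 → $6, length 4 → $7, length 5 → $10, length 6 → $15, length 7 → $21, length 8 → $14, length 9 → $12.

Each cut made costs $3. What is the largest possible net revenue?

Build r[k] bottom-up: r[k] = max over allowed piece i of (p[i] + r[k−i]) − 3 per cut.
r[1] = 2
r[2] = max(2+2-3, 5+0) = 5
r[3] = max(2+5-3, 5+2-3, 6+0) = 6
r[4] = max(2+6-3, 5+5-3, 6+2-3, 7+0) = 7
r[5] = max(2+7-3, 5+6-3, 6+5-3, 7+2-3, 10+0) = 10
r[6] = max(2+10-3, 5+7-3, 6+6-3, 7+5-3, 10+2-3, 15+0) = 15
r[7] = max(2+15-3, 5+10-3, 6+7-3, …, 15+2-3, 21+0) = 21
r[8] = max(2+21-3, 5+15-3, 6+10-3, …, 21+2-3, 14+0) = 20
r[9] = max(2+20-3, 5+21-3, 6+15-3, …, 14+2-3, 12+0) = 23
One optimal plan: pieces 7 + 2 (1 cut) → $26 − $3 = $23.

23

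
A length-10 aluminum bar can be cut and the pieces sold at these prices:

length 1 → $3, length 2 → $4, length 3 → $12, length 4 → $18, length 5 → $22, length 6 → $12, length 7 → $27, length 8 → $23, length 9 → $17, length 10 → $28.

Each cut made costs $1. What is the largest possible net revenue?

Consider every possible first cut. net[k] is the best of p[i]+net[k−i] over all sellable i≤k, charging 1 whenever i<k.
net[1] = 3
net[2] = 5  (first piece 1, then net[1]=3)
net[3] = 12
net[4] = 18
net[5] = 22
net[6] = 24  (first piece 1, then net[5]=22)
net[7] = 29  (first piece 3, then net[4]=18)
net[8] = 35  (first piece 4, then net[4]=18)
net[9] = 39  (first piece 4, then net[5]=22)
net[10] = 43  (first piece 5, then net[5]=22)
One optimal plan: pieces 5 + 5 (1 cut) → $44 − $1 = $43.

43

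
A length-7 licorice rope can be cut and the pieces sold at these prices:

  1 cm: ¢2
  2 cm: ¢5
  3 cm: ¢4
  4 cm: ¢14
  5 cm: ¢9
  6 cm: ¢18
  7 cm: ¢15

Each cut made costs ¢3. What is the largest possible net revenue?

17

Consider every possible first cut. v[k] is the best of p[i]+v[k−i] over all sellable i≤k, charging 3 whenever i<k.
v[1] = 2
v[2] = max(2+2-3, 5+0) = 5
v[3] = max(2+5-3, 5+2-3, 4+0) = 4
v[4] = max(2+4-3, 5+5-3, 4+2-3, 14+0) = 14
v[5] = max(2+14-3, 5+4-3, 4+5-3, 14+2-3, 9+0) = 13
v[6] = max(2+13-3, 5+14-3, 4+4-3, 14+5-3, 9+2-3, 18+0) = 18
v[7] = max(2+18-3, 5+13-3, 4+14-3, …, 18+2-3, 15+0) = 17
One optimal plan: pieces 6 + 1 (1 cut) → ¢20 − ¢3 = ¢17.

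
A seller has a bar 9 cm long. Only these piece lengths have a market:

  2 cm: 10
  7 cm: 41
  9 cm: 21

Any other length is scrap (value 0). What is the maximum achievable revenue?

Let f[k] be the best obtainable value from length k. For each k, try every first piece i and keep the best of price[i] + f[k−i].
f[1] = 0
f[2] = 10
f[3] = 10
f[4] = 20  (first piece 2, then f[2]=10)
f[5] = 20
f[6] = 30  (first piece 2, then f[4]=20)
f[7] = max(10+20, 41+0) = 41
f[8] = max(10+30, 41+0) = 41
f[9] = max(10+41, 41+10, 21+0) = 51
One optimal cutting: 7 + 2 → 51.

51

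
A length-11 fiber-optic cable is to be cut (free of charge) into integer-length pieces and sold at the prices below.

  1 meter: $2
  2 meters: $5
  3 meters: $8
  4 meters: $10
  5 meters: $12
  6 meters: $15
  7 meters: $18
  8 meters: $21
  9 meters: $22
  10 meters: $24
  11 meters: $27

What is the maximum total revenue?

Consider every possible first cut. best[k] is the best of p[i]+best[k−i] over all sellable i≤k.
best[1] = 2
best[2] = 5
best[3] = 8
best[4] = 10  (first piece 1, then best[3]=8)
best[5] = 13  (first piece 2, then best[3]=8)
best[6] = 16  (first piece 3, then best[3]=8)
best[7] = 18  (first piece 1, then best[6]=16)
best[8] = 21  (first piece 2, then best[6]=16)
best[9] = 24  (first piece 3, then best[6]=16)
best[10] = 26  (first piece 1, then best[9]=24)
best[11] = 29  (first piece 2, then best[9]=24)
One optimal cutting: 3 + 3 + 3 + 2 → $8 + $8 + $8 + $5 = $29.

29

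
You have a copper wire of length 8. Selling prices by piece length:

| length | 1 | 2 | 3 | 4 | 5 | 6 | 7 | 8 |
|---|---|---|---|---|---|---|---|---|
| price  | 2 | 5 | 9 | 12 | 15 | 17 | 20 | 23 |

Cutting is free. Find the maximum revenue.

Let r[k] be the best obtainable value from length k. For each k, try every first piece i and keep the best of price[i] + r[k−i].
r[1] = 2
r[2] = 5
r[3] = 9
r[4] = 12
r[5] = 15
r[6] = 18  (first piece 3, then r[3]=9)
r[7] = 21  (first piece 3, then r[4]=12)
r[8] = 24  (first piece 3, then r[5]=15)
One optimal cutting: 5 + 3 → €15 + €9 = €24.

24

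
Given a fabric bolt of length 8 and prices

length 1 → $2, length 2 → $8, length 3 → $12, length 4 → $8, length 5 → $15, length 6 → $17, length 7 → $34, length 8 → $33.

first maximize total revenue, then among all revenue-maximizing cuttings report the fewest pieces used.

Consider every possible first cut. r[k] is the best of p[i]+r[k−i] over all sellable i≤k.
r[1] = 2
r[2] = 8
r[3] = 12
r[4] = 16  (first piece 2, then r[2]=8)
r[5] = 20  (first piece 2, then r[3]=12)
r[6] = 24  (first piece 2, then r[4]=16)
r[7] = 34
r[8] = 36  (first piece 1, then r[7]=34)
Maximum revenue is $36.
Now minimize piece count subject to staying optimal: for each k, pieces[k] = 1 + min over i with p[i]+r[k−i]=r[k] of pieces[k−i].
pieces[5] = 2
pieces[6] = 2
pieces[7] = 1
pieces[8] = 2

2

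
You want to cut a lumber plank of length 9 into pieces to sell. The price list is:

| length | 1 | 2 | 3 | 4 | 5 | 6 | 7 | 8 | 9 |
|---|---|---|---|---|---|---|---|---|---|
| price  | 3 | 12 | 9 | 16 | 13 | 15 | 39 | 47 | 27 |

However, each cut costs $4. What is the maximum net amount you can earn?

Build v[k] bottom-up: v[k] = max over allowed piece i of (p[i] + v[k−i]) − 4 per cut.
v[1] = 3
v[2] = 12
v[3] = 11  (first piece 1, then v[2]=12)
v[4] = 20  (first piece 2, then v[2]=12)
v[5] = 19  (first piece 1, then v[4]=20)
v[6] = 28  (first piece 2, then v[4]=20)
v[7] = 39
v[8] = 47
v[9] = 47  (first piece 2, then v[7]=39)
One optimal plan: pieces 7 + 2 (1 cut) → $51 − $4 = $47.

47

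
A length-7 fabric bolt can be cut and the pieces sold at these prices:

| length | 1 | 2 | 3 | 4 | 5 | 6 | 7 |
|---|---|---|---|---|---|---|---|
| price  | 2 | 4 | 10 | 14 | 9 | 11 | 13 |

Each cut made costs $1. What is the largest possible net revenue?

23

Consider every possible first cut. net[k] is the best of p[i]+net[k−i] over all sellable i≤k, charging 1 whenever i<k.
net[1] = 2
net[2] = 4
net[3] = 10
net[4] = 14
net[5] = 15  (first piece 1, then net[4]=14)
net[6] = 19  (first piece 3, then net[3]=10)
net[7] = 23  (first piece 3, then net[4]=14)
One optimal plan: pieces 4 + 3 (1 cut) → $24 − $1 = $23.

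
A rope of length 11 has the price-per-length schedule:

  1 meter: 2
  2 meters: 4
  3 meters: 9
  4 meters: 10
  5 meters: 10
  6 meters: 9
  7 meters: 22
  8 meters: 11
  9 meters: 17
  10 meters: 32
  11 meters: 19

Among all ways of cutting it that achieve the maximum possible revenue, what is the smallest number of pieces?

Consider every possible first cut. r[k] is the best of p[i]+r[k−i] over all sellable i≤k.
r[1] = 2
r[2] = max(2+2, 4+0) = 4
r[3] = max(2+4, 4+2, 9+0) = 9
r[4] = max(2+9, 4+4, 9+2, 10+0) = 11
r[5] = max(2+11, 4+9, 9+4, 10+2, 10+0) = 13
r[6] = max(2+13, 4+11, 9+9, 10+4, 10+2, 9+0) = 18
r[7] = max(2+18, 4+13, 9+11, …, 9+2, 22+0) = 22
r[8] = max(2+22, 4+18, 9+13, …, 22+2, 11+0) = 24
r[9] = max(2+24, 4+22, 9+18, …, 11+2, 17+0) = 27
r[10] = max(2+27, 4+24, 9+22, …, 17+2, 32+0) = 32
r[11] = max(2+32, 4+27, 9+24, …, 32+2, 19+0) = 34
Maximum revenue is 34.
Now minimize piece count subject to staying optimal: for each k, pieces[k] = 1 + min over i with p[i]+r[k−i]=r[k] of pieces[k−i].
pieces[8] = 2
pieces[9] = 3
pieces[10] = 1
pieces[11] = 2

2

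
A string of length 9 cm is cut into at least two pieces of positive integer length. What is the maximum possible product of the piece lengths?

Let prod[k] be the best product for length k (with at least one cut). For each first piece i, the rest contributes max(k−i, prod[k−i]).
prod[2] = 1×max(1,0) = 1×1 = 1
prod[3] = 1×max(2,1) = 1×2 = 2
prod[4] = 2×max(2,1) = 2×2 = 4
prod[5] = 2×max(3,2) = 2×3 = 6
prod[6] = 3×max(3,2) = 3×3 = 9
prod[7] = 2×max(5,6) = 2×6 = 12
prod[8] = 2×max(6,9) = 2×9 = 18
prod[9] = 3×max(6,9) = 3×9 = 27
One optimal split: 3 + 3 + 3; product 3×3×3 = 27.

27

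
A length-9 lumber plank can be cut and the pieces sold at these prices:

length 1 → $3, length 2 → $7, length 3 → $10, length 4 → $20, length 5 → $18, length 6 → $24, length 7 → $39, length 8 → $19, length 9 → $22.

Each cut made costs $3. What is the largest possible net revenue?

43

Build r[k] bottom-up: r[k] = max over allowed piece i of (p[i] + r[k−i]) − 3 per cut.
r[1] = 3
r[2] = max(3+3-3, 7+0) = 7
r[3] = max(3+7-3, 7+3-3, 10+0) = 10
r[4] = max(3+10-3, 7+7-3, 10+3-3, 20+0) = 20
r[5] = max(3+20-3, 7+10-3, 10+7-3, 20+3-3, 18+0) = 20
r[6] = max(3+20-3, 7+20-3, 10+10-3, 20+7-3, 18+3-3, 24+0) = 24
r[7] = max(3+24-3, 7+20-3, 10+20-3, …, 24+3-3, 39+0) = 39
r[8] = max(3+39-3, 7+24-3, 10+20-3, …, 39+3-3, 19+0) = 39
r[9] = max(3+39-3, 7+39-3, 10+24-3, …, 19+3-3, 22+0) = 43
One optimal plan: pieces 7 + 2 (1 cut) → $46 − $3 = $43.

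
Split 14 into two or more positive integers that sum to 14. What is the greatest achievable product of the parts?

162

Let P[k] be the best product for length k (with at least one cut). For each first piece i, the rest contributes max(k−i, P[k−i]).
P[2] = 1*max(1,0) = 1*1 = 1
P[3] = max(1*2, 2*1) = 2
P[4] = max(1*3, 2*2, 3*1) = 4
P[5] = max(1*4, 2*3, 3*2, 4*1) = 6
P[6] = max(1*6, 2*4, 3*3, 4*2, 5*1) = 9
P[7] = max(1*9, 2*6, 3*4, 4*3, 5*2, 6*1) = 12
P[8] = max(1*12, 2*9, 3*6, …, 6*2, 7*1) = 18
P[9] = max(1*18, 2*12, 3*9, …, 7*2, 8*1) = 27
P[10] = max(1*27, 2*18, 3*12, …, 8*2, 9*1) = 36
P[11] = max(1*36, 2*27, 3*18, …, 9*2, 10*1) = 54
P[12] = max(1*54, 2*36, 3*27, …, 10*2, 11*1) = 81
P[13] = max(1*81, 2*54, 3*36, …, 11*2, 12*1) = 108
P[14] = max(1*108, 2*81, 3*54, …, 12*2, 13*1) = 162
One optimal split: 3 + 3 + 3 + 3 + 2; product 3*3*3*3*2 = 162.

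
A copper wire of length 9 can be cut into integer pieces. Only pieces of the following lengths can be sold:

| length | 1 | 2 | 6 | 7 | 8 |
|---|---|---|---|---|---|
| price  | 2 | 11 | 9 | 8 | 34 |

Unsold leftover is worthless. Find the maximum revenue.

46

Consider every possible first cut. f[k] is the best of p[i]+f[k−i] over all sellable i≤k.
f[1] = 2
f[2] = 11
f[3] = 13  (first piece 1, then f[2]=11)
f[4] = 22  (first piece 2, then f[2]=11)
f[5] = 24  (first piece 1, then f[4]=22)
f[6] = 33  (first piece 2, then f[4]=22)
f[7] = 35  (first piece 1, then f[6]=33)
f[8] = 44  (first piece 2, then f[6]=33)
f[9] = 46  (first piece 1, then f[8]=44)
One optimal cutting: 2 + 2 + 2 + 2 + 1 → €46.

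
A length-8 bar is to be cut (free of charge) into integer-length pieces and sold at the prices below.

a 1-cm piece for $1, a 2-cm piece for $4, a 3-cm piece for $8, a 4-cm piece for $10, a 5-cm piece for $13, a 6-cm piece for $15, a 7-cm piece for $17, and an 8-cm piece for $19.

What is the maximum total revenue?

21

Let R[k] be the best obtainable value from length k. For each k, try every first piece i and keep the best of price[i] + R[k−i].
R[1] = 1
R[2] = 4
R[3] = 8
R[4] = 10
R[5] = 13
R[6] = 16  (first piece 3, then R[3]=8)
R[7] = 18  (first piece 3, then R[4]=10)
R[8] = 21  (first piece 3, then R[5]=13)
One optimal cutting: 5 + 3 → $13 + $8 = $21.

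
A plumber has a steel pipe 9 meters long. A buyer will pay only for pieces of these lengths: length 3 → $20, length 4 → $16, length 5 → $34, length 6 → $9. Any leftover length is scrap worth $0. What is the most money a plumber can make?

Consider every possible first cut. f[k] is the best of p[i]+f[k−i] over all sellable i≤k.
f[1] = 0
f[2] = 0
f[3] = 20
f[4] = max(20+0, 16+0) = 20
f[5] = max(20+0, 16+0, 34+0) = 34
f[6] = max(20+20, 16+0, 34+0, 9+0) = 40
f[7] = max(20+20, 16+20, 34+0, 9+0) = 40
f[8] = max(20+34, 16+20, 34+20, 9+0) = 54
f[9] = max(20+40, 16+34, 34+20, 9+20) = 60
One optimal cutting: 3 + 3 + 3 → $60.

60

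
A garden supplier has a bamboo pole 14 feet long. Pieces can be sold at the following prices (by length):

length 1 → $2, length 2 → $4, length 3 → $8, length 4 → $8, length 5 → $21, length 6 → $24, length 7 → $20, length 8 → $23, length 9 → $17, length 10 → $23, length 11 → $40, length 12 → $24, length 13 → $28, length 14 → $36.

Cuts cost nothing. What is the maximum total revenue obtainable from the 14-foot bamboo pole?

53

Consider every possible first cut. R[k] is the best of p[i]+R[k−i] over all sellable i≤k.
R[1] = 2
R[2] = 4  (first piece 1, then R[1]=2)
R[3] = 8
R[4] = 10  (first piece 1, then R[3]=8)
R[5] = 21
R[6] = 24
R[7] = 26  (first piece 1, then R[6]=24)
R[8] = 29  (first piece 3, then R[5]=21)
R[9] = 32  (first piece 3, then R[6]=24)
R[10] = 42  (first piece 5, then R[5]=21)
R[11] = 45  (first piece 5, then R[6]=24)
R[12] = 48  (first piece 6, then R[6]=24)
R[13] = 50  (first piece 1, then R[12]=48)
R[14] = 53  (first piece 3, then R[11]=45)
One optimal cutting: 6 + 5 + 3 → $24 + $21 + $8 = $53.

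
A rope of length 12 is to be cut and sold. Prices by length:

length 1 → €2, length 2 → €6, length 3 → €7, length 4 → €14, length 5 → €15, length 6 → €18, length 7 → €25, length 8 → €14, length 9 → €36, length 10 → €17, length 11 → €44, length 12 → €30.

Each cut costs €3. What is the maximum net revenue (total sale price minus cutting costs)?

Build r[k] bottom-up: r[k] = max over allowed piece i of (p[i] + r[k−i]) − 3 per cut.
r[1] = 2
r[2] = 6
r[3] = 7
r[4] = 14
r[5] = 15
r[6] = 18
r[7] = 25
r[8] = 25  (first piece 4, then r[4]=14)
r[9] = 36
r[10] = 35  (first piece 1, then r[9]=36)
r[11] = 44
r[12] = 43  (first piece 1, then r[11]=44)
One optimal plan: pieces 11 + 1 (1 cut) → €46 − €3 = €43.

43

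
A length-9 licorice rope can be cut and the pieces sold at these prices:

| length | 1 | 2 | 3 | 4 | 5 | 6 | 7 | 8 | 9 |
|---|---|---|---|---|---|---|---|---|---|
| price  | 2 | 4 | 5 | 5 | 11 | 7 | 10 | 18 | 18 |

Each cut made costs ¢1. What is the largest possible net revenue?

19

Build net[k] bottom-up: net[k] = max over allowed piece i of (p[i] + net[k−i]) − 1 per cut.
net[1] = 2
net[2] = 4
net[3] = 5  (first piece 1, then net[2]=4)
net[4] = 7  (first piece 2, then net[2]=4)
net[5] = 11
net[6] = 12  (first piece 1, then net[5]=11)
net[7] = 14  (first piece 2, then net[5]=11)
net[8] = 18
net[9] = 19  (first piece 1, then net[8]=18)
One optimal plan: pieces 8 + 1 (1 cut) → ¢20 − ¢1 = ¢19.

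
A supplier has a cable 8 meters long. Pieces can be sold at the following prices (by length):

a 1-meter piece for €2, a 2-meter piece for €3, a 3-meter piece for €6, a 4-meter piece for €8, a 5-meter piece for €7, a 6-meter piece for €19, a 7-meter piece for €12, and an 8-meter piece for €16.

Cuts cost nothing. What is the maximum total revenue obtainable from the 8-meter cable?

23

Let R[k] be the best obtainable value from length k. For each k, try every first piece i and keep the best of price[i] + R[k−i].
R[1] = 2
R[2] = max(2+2, 3+0) = 4
R[3] = max(2+4, 3+2, 6+0) = 6
R[4] = max(2+6, 3+4, 6+2, 8+0) = 8
R[5] = max(2+8, 3+6, 6+4, 8+2, 7+0) = 10
R[6] = max(2+10, 3+8, 6+6, 8+4, 7+2, 19+0) = 19
R[7] = max(2+19, 3+10, 6+8, …, 19+2, 12+0) = 21
R[8] = max(2+21, 3+19, 6+10, …, 12+2, 16+0) = 23
One optimal cutting: 6 + 1 + 1 → €19 + €2 + €2 = €23.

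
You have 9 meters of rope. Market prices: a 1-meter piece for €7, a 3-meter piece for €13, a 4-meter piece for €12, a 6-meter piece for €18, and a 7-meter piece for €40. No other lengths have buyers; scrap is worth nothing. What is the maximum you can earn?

63

Consider every possible first cut. r[k] is the best of p[i]+r[k−i] over all sellable i≤k.
r[1] = 7
r[2] = 14  (first piece 1, then r[1]=7)
r[3] = 21  (first piece 1, then r[2]=14)
r[4] = 28  (first piece 1, then r[3]=21)
r[5] = 35  (first piece 1, then r[4]=28)
r[6] = 42  (first piece 1, then r[5]=35)
r[7] = 49  (first piece 1, then r[6]=42)
r[8] = 56  (first piece 1, then r[7]=49)
r[9] = 63  (first piece 1, then r[8]=56)
One optimal cutting: 1 + 1 + 1 + 1 + 1 + 1 + 1 + 1 + 1 → €63.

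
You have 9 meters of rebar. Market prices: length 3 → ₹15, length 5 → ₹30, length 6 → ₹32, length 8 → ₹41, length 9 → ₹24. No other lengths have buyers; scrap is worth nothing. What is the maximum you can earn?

Let r[k] be the best obtainable value from length k. For each k, try every first piece i and keep the best of price[i] + r[k−i].
r[1] = 0
r[2] = 0
r[3] = 15
r[4] = 15
r[5] = 30
r[6] = 32
r[7] = 32
r[8] = 45  (first piece 3, then r[5]=30)
r[9] = 47  (first piece 3, then r[6]=32)
One optimal cutting: 6 + 3 → ₹47.

47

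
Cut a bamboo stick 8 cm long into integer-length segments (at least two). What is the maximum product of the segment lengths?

18

Let m[k] be the best product for length k (with at least one cut). For each first piece i, the rest contributes max(k−i, m[k−i]).
m[2] = 1×max(1,0) = 1×1 = 1
m[3] = 1×max(2,1) = 1×2 = 2
m[4] = 2×max(2,1) = 2×2 = 4
m[5] = 2×max(3,2) = 2×3 = 6
m[6] = 3×max(3,2) = 3×3 = 9
m[7] = 2×max(5,6) = 2×6 = 12
m[8] = 2×max(6,9) = 2×9 = 18
One optimal split: 3 + 3 + 2; product 3×3×2 = 18.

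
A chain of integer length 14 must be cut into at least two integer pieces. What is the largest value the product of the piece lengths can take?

162

Define g[k] = max over 1≤i<k of i · max(k−i, g[k−i]); the inner max lets the remainder stay uncut if that's better.
Small cases: g[2]=1, g[3]=2, g[4]=4, g[5]=6, g[6]=9.
g[7] = max(1·9, 2·6, 3·4, 4·3, 5·2, 6·1) = 12
g[8] = max(1·12, 2·9, 3·6, …, 6·2, 7·1) = 18
g[9] = max(1·18, 2·12, 3·9, …, 7·2, 8·1) = 27
g[10] = max(1·27, 2·18, 3·12, …, 8·2, 9·1) = 36
g[11] = max(1·36, 2·27, 3·18, …, 9·2, 10·1) = 54
g[12] = max(1·54, 2·36, 3·27, …, 10·2, 11·1) = 81
g[13] = max(1·81, 2·54, 3·36, …, 11·2, 12·1) = 108
g[14] = max(1·108, 2·81, 3·54, …, 12·2, 13·1) = 162
One optimal split: 3 + 3 + 3 + 3 + 2; product 3·3·3·3·2 = 162.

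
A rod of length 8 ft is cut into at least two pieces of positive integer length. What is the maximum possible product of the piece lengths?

Fill m[k] for k=2..8: at each k try every first piece i and multiply by the better of (k−i) uncut or m[k−i].
Small cases: m[2]=1, m[3]=2.
m[4] = 2*max(2,1) = 2*2 = 4
m[5] = 2*max(3,2) = 2*3 = 6
m[6] = 3*max(3,2) = 3*3 = 9
m[7] = 2*max(5,6) = 2*6 = 12
m[8] = 2*max(6,9) = 2*9 = 18
One optimal split: 3 + 3 + 2; product 3*3*2 = 18.

18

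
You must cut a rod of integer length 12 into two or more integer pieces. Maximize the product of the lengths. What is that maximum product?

81

Fill m[k] for k=2..12: at each k try every first piece i and multiply by the better of (k−i) uncut or m[k−i].
m[2] = 1*max(1,0) = 1*1 = 1
m[3] = max(1*2, 2*1) = 2
m[4] = max(1*3, 2*2, 3*1) = 4
m[5] = max(1*4, 2*3, 3*2, 4*1) = 6
m[6] = max(1*6, 2*4, 3*3, 4*2, 5*1) = 9
m[7] = max(1*9, 2*6, 3*4, 4*3, 5*2, 6*1) = 12
m[8] = max(1*12, 2*9, 3*6, …, 6*2, 7*1) = 18
m[9] = max(1*18, 2*12, 3*9, …, 7*2, 8*1) = 27
m[10] = max(1*27, 2*18, 3*12, …, 8*2, 9*1) = 36
m[11] = max(1*36, 2*27, 3*18, …, 9*2, 10*1) = 54
m[12] = max(1*54, 2*36, 3*27, …, 10*2, 11*1) = 81
One optimal split: 3 + 3 + 3 + 3; product 3*3*3*3 = 81.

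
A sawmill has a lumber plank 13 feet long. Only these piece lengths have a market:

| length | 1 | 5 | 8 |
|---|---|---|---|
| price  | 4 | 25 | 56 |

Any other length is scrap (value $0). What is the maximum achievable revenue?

81

Let best[k] be the best obtainable value from length k. For each k, try every first piece i and keep the best of price[i] + best[k−i].
best[1] = 4
best[2] = 8  (first piece 1, then best[1]=4)
best[3] = 12  (first piece 1, then best[2]=8)
best[4] = 16  (first piece 1, then best[3]=12)
best[5] = 25
best[6] = 29  (first piece 1, then best[5]=25)
best[7] = 33  (first piece 1, then best[6]=29)
best[8] = 56
best[9] = 60  (first piece 1, then best[8]=56)
best[10] = 64  (first piece 1, then best[9]=60)
best[11] = 68  (first piece 1, then best[10]=64)
best[12] = 72  (first piece 1, then best[11]=68)
best[13] = 81  (first piece 5, then best[8]=56)
One optimal cutting: 8 + 5 → $81.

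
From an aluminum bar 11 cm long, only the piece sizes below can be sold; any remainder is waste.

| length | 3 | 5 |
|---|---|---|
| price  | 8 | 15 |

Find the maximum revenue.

31

Build r[k] bottom-up: r[k] = max over allowed piece i of (p[i] + r[k−i]).
r[1] = 0
r[2] = 0
r[3] = 8
r[4] = 8
r[5] = 15
r[6] = 16  (first piece 3, then r[3]=8)
r[7] = 16
r[8] = 23  (first piece 3, then r[5]=15)
r[9] = 24  (first piece 3, then r[6]=16)
r[10] = 30  (first piece 5, then r[5]=15)
r[11] = 31  (first piece 3, then r[8]=23)
One optimal cutting: 5 + 3 + 3 → $31.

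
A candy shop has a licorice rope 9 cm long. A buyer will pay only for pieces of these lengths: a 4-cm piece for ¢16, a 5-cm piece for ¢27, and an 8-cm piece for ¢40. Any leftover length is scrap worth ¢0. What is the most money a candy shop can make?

43

Build best[k] bottom-up: best[k] = max over allowed piece i of (p[i] + best[k−i]).
best[1] = 0
best[2] = 0
best[3] = 0
best[4] = 16
best[5] = max(16+0, 27+0) = 27
best[6] = max(16+0, 27+0) = 27
best[7] = max(16+0, 27+0) = 27
best[8] = max(16+16, 27+0, 40+0) = 40
best[9] = max(16+27, 27+16, 40+0) = 43
One optimal cutting: 5 + 4 → ¢43.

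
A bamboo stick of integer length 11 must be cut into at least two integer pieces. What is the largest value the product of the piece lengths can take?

54

Define m[k] = max over 1≤i<k of i · max(k−i, m[k−i]); the inner max lets the remainder stay uncut if that's better.
m[2] = 1·max(1,0) = 1·1 = 1
m[3] = 1·max(2,1) = 1·2 = 2
m[4] = 2·max(2,1) = 2·2 = 4
m[5] = 2·max(3,2) = 2·3 = 6
m[6] = 3·max(3,2) = 3·3 = 9
m[7] = 2·max(5,6) = 2·6 = 12
m[8] = 2·max(6,9) = 2·9 = 18
m[9] = 3·max(6,9) = 3·9 = 27
m[10] = 2·max(8,18) = 2·18 = 36
m[11] = 2·max(9,27) = 2·27 = 54
One optimal split: 3 + 3 + 3 + 2; product 3·3·3·2 = 54.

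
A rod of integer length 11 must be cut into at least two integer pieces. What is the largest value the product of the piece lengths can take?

Let prod[k] be the best product for length k (with at least one cut). For each first piece i, the rest contributes max(k−i, prod[k−i]).
Small cases: prod[2]=1, prod[3]=2.
prod[4] = 2·max(2,1) = 2·2 = 4
prod[5] = 2·max(3,2) = 2·3 = 6
prod[6] = 3·max(3,2) = 3·3 = 9
prod[7] = 2·max(5,6) = 2·6 = 12
prod[8] = 2·max(6,9) = 2·9 = 18
prod[9] = 3·max(6,9) = 3·9 = 27
prod[10] = 2·max(8,18) = 2·18 = 36
prod[11] = 2·max(9,27) = 2·27 = 54
One optimal split: 3 + 3 + 3 + 2; product 3·3·3·2 = 54.

54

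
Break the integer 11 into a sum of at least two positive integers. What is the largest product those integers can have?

Fill m[k] for k=2..11: at each k try every first piece i and multiply by the better of (k−i) uncut or m[k−i].
m[2] = 1×max(1,0) = 1×1 = 1
m[3] = 1×max(2,1) = 1×2 = 2
m[4] = 2×max(2,1) = 2×2 = 4
m[5] = 2×max(3,2) = 2×3 = 6
m[6] = 3×max(3,2) = 3×3 = 9
m[7] = 2×max(5,6) = 2×6 = 12
m[8] = 2×max(6,9) = 2×9 = 18
m[9] = 3×max(6,9) = 3×9 = 27
m[10] = 2×max(8,18) = 2×18 = 36
m[11] = 2×max(9,27) = 2×27 = 54
One optimal split: 3 + 3 + 3 + 2; product 3×3×3×2 = 54.

54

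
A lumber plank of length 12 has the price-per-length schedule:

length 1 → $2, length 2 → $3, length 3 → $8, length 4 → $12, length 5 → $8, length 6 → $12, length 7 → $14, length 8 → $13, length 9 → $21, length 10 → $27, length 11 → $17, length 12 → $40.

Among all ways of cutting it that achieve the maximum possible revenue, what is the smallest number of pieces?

1

Consider every possible first cut. r[k] is the best of p[i]+r[k−i] over all sellable i≤k.
r[1] = 2
r[2] = max(2+2, 3+0) = 4
r[3] = max(2+4, 3+2, 8+0) = 8
r[4] = max(2+8, 3+4, 8+2, 12+0) = 12
r[5] = max(2+12, 3+8, 8+4, 12+2, 8+0) = 14
r[6] = max(2+14, 3+12, 8+8, 12+4, 8+2, 12+0) = 16
r[7] = max(2+16, 3+14, 8+12, …, 12+2, 14+0) = 20
r[8] = max(2+20, 3+16, 8+14, …, 14+2, 13+0) = 24
r[9] = max(2+24, 3+20, 8+16, …, 13+2, 21+0) = 26
r[10] = max(2+26, 3+24, 8+20, …, 21+2, 27+0) = 28
r[11] = max(2+28, 3+26, 8+24, …, 27+2, 17+0) = 32
r[12] = max(2+32, 3+28, 8+26, …, 17+2, 40+0) = 40
Maximum revenue is $40.
Now minimize piece count subject to staying optimal: for each k, pieces[k] = 1 + min over i with p[i]+r[k−i]=r[k] of pieces[k−i].
pieces[9] = 3
pieces[10] = 3
pieces[11] = 3
pieces[12] = 1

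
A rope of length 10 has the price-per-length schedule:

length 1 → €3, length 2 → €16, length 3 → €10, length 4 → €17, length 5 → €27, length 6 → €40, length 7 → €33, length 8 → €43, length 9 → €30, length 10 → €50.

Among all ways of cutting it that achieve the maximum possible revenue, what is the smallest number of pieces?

5

Build r[k] bottom-up: r[k] = max over allowed piece i of (p[i] + r[k−i]).
r[1] = 3
r[2] = max(3+3, 16+0) = 16
r[3] = max(3+16, 16+3, 10+0) = 19
r[4] = max(3+19, 16+16, 10+3, 17+0) = 32
r[5] = max(3+32, 16+19, 10+16, 17+3, 27+0) = 35
r[6] = max(3+35, 16+32, 10+19, 17+16, 27+3, 40+0) = 48
r[7] = max(3+48, 16+35, 10+32, …, 40+3, 33+0) = 51
r[8] = max(3+51, 16+48, 10+35, …, 33+3, 43+0) = 64
r[9] = max(3+64, 16+51, 10+48, …, 43+3, 30+0) = 67
r[10] = max(3+67, 16+64, 10+51, …, 30+3, 50+0) = 80
Maximum revenue is €80.
Now minimize piece count subject to staying optimal: for each k, pieces[k] = 1 + min over i with p[i]+r[k−i]=r[k] of pieces[k−i].
pieces[7] = 4
pieces[8] = 4
pieces[9] = 5
pieces[10] = 5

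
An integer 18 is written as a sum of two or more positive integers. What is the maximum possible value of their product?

729

Fill P[k] for k=2..18: at each k try every first piece i and multiply by the better of (k−i) uncut or P[k−i].
P[2] = 1·max(1,0) = 1·1 = 1
P[3] = 1·max(2,1) = 1·2 = 2
P[4] = 2·max(2,1) = 2·2 = 4
P[5] = 2·max(3,2) = 2·3 = 6
P[6] = 3·max(3,2) = 3·3 = 9
P[7] = 2·max(5,6) = 2·6 = 12
P[8] = 2·max(6,9) = 2·9 = 18
P[9] = 3·max(6,9) = 3·9 = 27
P[10] = 2·max(8,18) = 2·18 = 36
P[11] = 2·max(9,27) = 2·27 = 54
P[12] = 3·max(9,27) = 3·27 = 81
P[13] = 2·max(11,54) = 2·54 = 108
P[14] = 2·max(12,81) = 2·81 = 162
P[15] = 3·max(12,81) = 3·81 = 243
P[16] = 2·max(14,162) = 2·162 = 324
P[17] = 2·max(15,243) = 2·243 = 486
P[18] = 3·max(15,243) = 3·243 = 729
One optimal split: 3 + 3 + 3 + 3 + 3 + 3; product 3·3·3·3·3·3 = 729.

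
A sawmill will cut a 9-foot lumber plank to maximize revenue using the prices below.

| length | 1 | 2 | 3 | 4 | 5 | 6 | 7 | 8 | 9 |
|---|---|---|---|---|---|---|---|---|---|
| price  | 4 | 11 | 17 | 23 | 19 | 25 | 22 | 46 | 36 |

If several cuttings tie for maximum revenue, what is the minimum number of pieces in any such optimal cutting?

Build r[k] bottom-up: r[k] = max over allowed piece i of (p[i] + r[k−i]).
r[1] = 4
r[2] = 11
r[3] = 17
r[4] = 23
r[5] = 28  (first piece 2, then r[3]=17)
r[6] = 34  (first piece 2, then r[4]=23)
r[7] = 40  (first piece 3, then r[4]=23)
r[8] = 46  (first piece 4, then r[4]=23)
r[9] = 51  (first piece 2, then r[7]=40)
Maximum revenue is $51.
Now minimize piece count subject to staying optimal: for each k, pieces[k] = 1 + min over i with p[i]+r[k−i]=r[k] of pieces[k−i].
pieces[6] = 2
pieces[7] = 2
pieces[8] = 1
pieces[9] = 3

3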